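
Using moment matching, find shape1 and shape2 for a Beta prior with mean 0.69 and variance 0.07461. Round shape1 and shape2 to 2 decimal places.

shape1 = 1.29, shape2 = 0.58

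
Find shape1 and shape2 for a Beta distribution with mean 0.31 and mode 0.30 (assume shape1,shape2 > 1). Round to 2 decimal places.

Let s = shape1+shape2. Mean gives shape1 = μs = 0.31s; mode gives (shape1−1)/(s−2) = 0.30.
Substituting: 0.31s − 1 = 0.30(s−2) = 0.30s − 0.60, so 0.01s = 0.40 and s = 40.0000.
Then shape1 = 0.31×40.0000 = 12.40 and shape2 = s−shape1 = 27.60.

shape1 = 12.40, shape2 = 27.60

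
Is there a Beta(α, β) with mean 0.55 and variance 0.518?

No

For any Beta, Var(X) < E[X]·(1−E[X]).
Here μ(1−μ) = 0.55×0.45 = 0.2475, and 0.518 ≥ 0.2475.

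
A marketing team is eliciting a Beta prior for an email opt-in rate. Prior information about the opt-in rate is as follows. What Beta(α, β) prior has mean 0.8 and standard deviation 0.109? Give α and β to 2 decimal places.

First σ² = 0.011881. Setting α = μn, β = (1−μ)n with n = α+β,
μ(1−μ)/(n+1) = 0.011881 ⇒ n+1 = 0.16/0.011881 = 13.4669 ⇒ n = 12.4669.
Hence α = 0.8×12.4669 = 9.97, β = 0.2×12.4669 = 2.49.

α = 9.97, β = 2.49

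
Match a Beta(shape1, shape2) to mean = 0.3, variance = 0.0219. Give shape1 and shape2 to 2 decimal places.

Let s = shape1+shape2. The Beta variance is μ(1−μ)/(s+1).
So s+1 = μ(1−μ)/σ² = (0.3×0.7)/0.0219 = 0.21/0.0219 = 9.5890, giving s = 8.5890.
Then shape1 = μs = 0.3×8.5890 = 2.58 and shape2 = (1−μ)s = 0.7×8.5890 = 6.01.

shape1 = 2.58, shape2 = 6.01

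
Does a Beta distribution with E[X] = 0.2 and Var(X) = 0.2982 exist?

For any Beta, Var(X) < E[X]·(1−E[X]).
Here μ(1−μ) = 0.2×0.8 = 0.16, and 0.2982 ≥ 0.16.

No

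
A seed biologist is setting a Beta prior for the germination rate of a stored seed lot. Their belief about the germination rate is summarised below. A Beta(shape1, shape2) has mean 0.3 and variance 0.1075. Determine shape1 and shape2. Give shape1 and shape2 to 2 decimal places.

shape1 = 0.29, shape2 = 0.67

By moment matching, shape1+shape2 = μ(1−μ)/σ² − 1 = (0.3·0.7)/0.1075 − 1 = 1.9535 − 1 = 0.9535.
Since shape1/(shape1+shape2) = μ, shape1 = 0.3·0.9535 = 0.29 and shape2 = 0.7·0.9535 = 0.67.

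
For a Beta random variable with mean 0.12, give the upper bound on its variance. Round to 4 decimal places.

0.1056

Var = μ(1−μ)/(α+β+1), which approaches μ(1−μ) as α+β → 0.
So the supremum is μ(1−μ) = 0.12×0.88 = 0.1056.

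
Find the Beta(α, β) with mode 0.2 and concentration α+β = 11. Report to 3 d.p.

For α,β>1 the mode is (α−1)/(α+β−2), so α = mode·(κ−2)+1 = 0.2×9+1 = 2.800.
And β = (1−mode)·(κ−2)+1 = 0.8×9+1 = 8.200.

α = 2.800, β = 8.200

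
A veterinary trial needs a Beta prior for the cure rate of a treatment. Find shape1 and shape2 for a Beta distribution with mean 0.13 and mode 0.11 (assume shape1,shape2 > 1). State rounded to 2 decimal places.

shape1 = 5.07, shape2 = 33.93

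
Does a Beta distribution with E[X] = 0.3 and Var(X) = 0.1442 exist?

Yes

A Beta with mean μ has variance μ(1−μ)/(α+β+1) < μ(1−μ).
Here μ(1−μ) = 0.3×0.7 = 0.21, and 0.1442 < 0.21.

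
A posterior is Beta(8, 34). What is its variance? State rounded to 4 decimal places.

Var = αβ/[(α+β)²(α+β+1)] = (8×34)/(42²×43) = 272/75852 = 0.0036.

0.0036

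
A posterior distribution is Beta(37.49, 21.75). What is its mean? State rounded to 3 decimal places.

E[X] = α/(α+β) = 37.49/59.24 = 0.633.

0.633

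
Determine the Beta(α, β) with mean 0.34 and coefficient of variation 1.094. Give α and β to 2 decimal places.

α = 0.21, β = 0.41

Var = (CV·μ)² = (1.094×0.34)² = 0.138354.
α+β = μ(1−μ)/Var − 1 = 0.2244/0.138354 − 1 = 0.6219.
Thus α = 0.34·0.6219 = 0.21 and β = 0.66·0.6219 = 0.41.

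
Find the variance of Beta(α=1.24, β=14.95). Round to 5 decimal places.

0.00411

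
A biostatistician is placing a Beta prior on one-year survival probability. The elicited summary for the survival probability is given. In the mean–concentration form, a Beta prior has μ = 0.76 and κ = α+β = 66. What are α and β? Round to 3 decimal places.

α = 50.160, β = 15.840

α = μκ = 0.76×66 = 50.160 and β = (1−μ)κ = 0.24×66 = 15.840.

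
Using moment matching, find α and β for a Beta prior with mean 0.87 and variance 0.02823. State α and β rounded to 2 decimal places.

Let s = α+β. The Beta variance is μ(1−μ)/(s+1).
So s+1 = μ(1−μ)/σ² = (0.87×0.13)/0.02823 = 0.1131/0.02823 = 4.0064, giving s = 3.0064.
Then α = μs = 0.87×3.0064 = 2.62 and β = (1−μ)s = 0.13×3.0064 = 0.39.

α = 2.62, β = 0.39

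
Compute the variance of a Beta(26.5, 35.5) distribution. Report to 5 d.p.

0.00388

Var = αβ/[(α+β)²(α+β+1)] = (26.5×35.5)/(62.0²×63.0) = 940.75/242172.000 = 0.00388.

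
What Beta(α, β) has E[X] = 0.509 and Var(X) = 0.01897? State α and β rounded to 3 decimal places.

By moment matching, α+β = μ(1−μ)/σ² − 1 = (0.509·0.491)/0.01897 − 1 = 13.1744 − 1 = 12.1744.
Since α/(α+β) = μ, α = 0.509·12.1744 = 6.197 and β = 0.491·12.1744 = 5.978.

α = 6.197, β = 5.978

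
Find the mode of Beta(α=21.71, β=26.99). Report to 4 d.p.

0.4435

The density x^(α−1)(1−x)^(β−1) is maximised at (α−1)/(α+β−2) = 20.71/46.70 = 0.4435.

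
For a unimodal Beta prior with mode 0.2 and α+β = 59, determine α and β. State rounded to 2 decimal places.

α = 12.40, β = 46.60

Mode = (α−1)/(κ−2) with κ = α+β, so α−1 = 0.2·57 = 11.40.
α = 12.40; β = κ − α = 46.60.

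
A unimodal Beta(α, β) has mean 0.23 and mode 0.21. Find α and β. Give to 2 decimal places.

Let s = α+β. Mean gives α = μs = 0.23s; mode gives (α−1)/(s−2) = 0.21.
Substituting: 0.23s − 1 = 0.21(s−2) = 0.21s − 0.42, so 0.02s = 0.58 and s = 29.0000.
Then α = 0.23×29.0000 = 6.67 and β = s−α = 22.33.

α = 6.67, β = 22.33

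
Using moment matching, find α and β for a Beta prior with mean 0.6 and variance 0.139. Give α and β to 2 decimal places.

By moment matching, α+β = μ(1−μ)/σ² − 1 = (0.6·0.4)/0.139 − 1 = 1.7266 − 1 = 0.7266.
Since α/(α+β) = μ, α = 0.6·0.7266 = 0.44 and β = 0.4·0.7266 = 0.29.

α = 0.44, β = 0.29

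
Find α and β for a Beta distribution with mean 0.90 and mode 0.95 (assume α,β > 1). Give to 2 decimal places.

α = 16.20, β = 1.80

With s = α+β: μ = α/s and mode = (α−1)/(s−2). Eliminating α = μs,
μs − 1 = m(s−2) ⇒ s(μ−m) = 1−2m ⇒ s = -0.90/-0.05 = 18.0000.
So α = μs = 16.20, β = (1−μ)s = 1.80.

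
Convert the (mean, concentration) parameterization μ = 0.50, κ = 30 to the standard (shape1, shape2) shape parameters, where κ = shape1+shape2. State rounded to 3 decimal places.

shape1 = 15.000, shape2 = 15.000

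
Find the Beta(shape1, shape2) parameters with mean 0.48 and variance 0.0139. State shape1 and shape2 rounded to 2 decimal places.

shape1 = 8.14, shape2 = 8.82

By moment matching, shape1+shape2 = μ(1−μ)/σ² − 1 = (0.48·0.52)/0.0139 − 1 = 17.9568 − 1 = 16.9568.
Since shape1/(shape1+shape2) = μ, shape1 = 0.48·16.9568 = 8.14 and shape2 = 0.52·16.9568 = 8.82.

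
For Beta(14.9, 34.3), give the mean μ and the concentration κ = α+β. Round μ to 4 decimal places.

μ = 0.3028, κ = 49.2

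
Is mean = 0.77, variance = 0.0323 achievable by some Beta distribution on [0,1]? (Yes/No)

Yes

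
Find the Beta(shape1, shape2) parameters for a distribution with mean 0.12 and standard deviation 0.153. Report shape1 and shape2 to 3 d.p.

First σ² = 0.023409. Setting shape1 = μn, shape2 = (1−μ)n with n = shape1+shape2,
μ(1−μ)/(n+1) = 0.023409 ⇒ n+1 = 0.1056/0.023409 = 4.5111 ⇒ n = 3.5111.
Hence shape1 = 0.12×3.5111 = 0.421, shape2 = 0.88×3.5111 = 3.090.

shape1 = 0.421, shape2 = 3.090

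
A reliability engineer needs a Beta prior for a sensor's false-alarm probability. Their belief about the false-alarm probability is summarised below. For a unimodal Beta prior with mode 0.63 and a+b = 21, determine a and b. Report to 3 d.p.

For a,b>1 the mode is (a−1)/(a+b−2), so a = mode·(κ−2)+1 = 0.63×19+1 = 12.970.
And b = (1−mode)·(κ−2)+1 = 0.37×19+1 = 8.030.

a = 12.970, b = 8.030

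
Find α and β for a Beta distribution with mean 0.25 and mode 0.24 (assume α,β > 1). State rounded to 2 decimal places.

With s = α+β: μ = α/s and mode = (α−1)/(s−2). Eliminating α = μs,
μs − 1 = m(s−2) ⇒ s(μ−m) = 1−2m ⇒ s = 0.52/0.01 = 52.0000.
So α = μs = 13.00, β = (1−μ)s = 39.00.

α = 13.00, β = 39.00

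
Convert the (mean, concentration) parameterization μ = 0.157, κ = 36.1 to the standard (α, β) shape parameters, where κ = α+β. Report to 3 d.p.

Split κ in proportion μ : (1−μ): α = 0.157·36.1 = 5.668, β = 36.1 − 5.668 = 30.432.

α = 5.668, β = 30.432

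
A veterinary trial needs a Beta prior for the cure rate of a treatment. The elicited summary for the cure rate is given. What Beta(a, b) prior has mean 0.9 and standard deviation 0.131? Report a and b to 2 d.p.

a = 3.82, b = 0.42

Variance = 0.131² = 0.017161. The moment-matching identity a+b = μ(1−μ)/Var − 1 gives
a+b = 0.09/0.017161 − 1 = 4.2444, so a = μ·4.2444 = 3.82 and b = (1−μ)·4.2444 = 0.42.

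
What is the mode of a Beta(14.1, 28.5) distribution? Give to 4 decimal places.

The density x^(α−1)(1−x)^(β−1) is maximised at (α−1)/(α+β−2) = 13.1/40.6 = 0.3227.

0.3227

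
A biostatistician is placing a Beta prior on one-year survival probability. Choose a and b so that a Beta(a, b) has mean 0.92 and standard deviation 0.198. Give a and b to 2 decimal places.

σ² = 0.198² = 0.039204.
With s = a+b, Var = μ(1−μ)/(s+1), so s+1 = (0.92×0.08)/0.039204 = 1.8774 and s = 0.8774.
a = μs = 0.81, b = (1−μ)s = 0.07.

a = 0.81, b = 0.07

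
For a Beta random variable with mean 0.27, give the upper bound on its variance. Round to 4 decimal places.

0.1971

Var = μ(1−μ)/(α+β+1), which approaches μ(1−μ) as α+β → 0.
So the supremum is μ(1−μ) = 0.27×0.73 = 0.1971.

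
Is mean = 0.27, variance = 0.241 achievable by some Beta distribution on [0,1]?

A Beta with mean μ has variance μ(1−μ)/(α+β+1) < μ(1−μ).
Here μ(1−μ) = 0.27×0.73 = 0.1971, and 0.241 ≥ 0.1971.

No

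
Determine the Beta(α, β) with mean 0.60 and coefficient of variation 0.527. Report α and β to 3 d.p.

α = 0.840, β = 0.560

σ = CV·μ = 0.527×0.60 = 0.31620, so σ² = 0.099982.
s+1 = μ(1−μ)/σ² = 0.2400/0.099982 = 2.4004, so s = α+β = 1.4004.
α = μs = 0.840, β = (1−μ)s = 0.560.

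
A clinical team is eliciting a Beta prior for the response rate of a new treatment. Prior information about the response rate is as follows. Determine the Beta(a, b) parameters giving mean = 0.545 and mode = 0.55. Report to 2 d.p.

Let s = a+b. Mean gives a = μs = 0.545s; mode gives (a−1)/(s−2) = 0.55.
Substituting: 0.545s − 1 = 0.55(s−2) = 0.55s − 1.10, so -0.005s = -0.10 and s = 20.0000.
Then a = 0.545×20.0000 = 10.90 and b = s−a = 9.10.

a = 10.90, b = 9.10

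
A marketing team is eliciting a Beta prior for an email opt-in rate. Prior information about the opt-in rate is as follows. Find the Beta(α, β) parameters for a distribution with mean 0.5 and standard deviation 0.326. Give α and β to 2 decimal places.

Variance = 0.326² = 0.106276. The moment-matching identity α+β = μ(1−μ)/Var − 1 gives
α+β = 0.25/0.106276 − 1 = 1.3524, so α = μ·1.3524 = 0.68 and β = (1−μ)·1.3524 = 0.68.

α = 0.68, β = 0.68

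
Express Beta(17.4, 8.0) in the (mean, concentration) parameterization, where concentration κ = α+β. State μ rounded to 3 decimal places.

μ = 0.685, κ = 25.4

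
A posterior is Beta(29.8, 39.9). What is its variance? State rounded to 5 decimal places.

0.00346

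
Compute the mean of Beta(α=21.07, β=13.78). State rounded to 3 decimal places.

0.605

The Beta mean is α/(α+β) = 21.07/(21.07+13.78) = 0.605.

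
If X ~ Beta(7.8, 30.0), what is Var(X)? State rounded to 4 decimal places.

μ = 7.8/37.8 = 0.206349; Var = μ(1−μ)/(α+β+1) = 0.1637692/38.8 = 0.0042.

0.0042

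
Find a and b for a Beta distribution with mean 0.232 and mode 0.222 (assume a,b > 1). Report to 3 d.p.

a = 12.899, b = 42.701

Let s = a+b. Mean gives a = μs = 0.232s; mode gives (a−1)/(s−2) = 0.222.
Substituting: 0.232s − 1 = 0.222(s−2) = 0.222s − 0.444, so 0.010s = 0.556 and s = 55.6000.
Then a = 0.232×55.6000 = 12.899 and b = s−a = 42.701.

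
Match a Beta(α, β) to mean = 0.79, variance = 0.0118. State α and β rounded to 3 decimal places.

By moment matching, α+β = μ(1−μ)/σ² − 1 = (0.79·0.21)/0.0118 − 1 = 14.0593 − 1 = 13.0593.
Since α/(α+β) = μ, α = 0.79·13.0593 = 10.317 and β = 0.21·13.0593 = 2.742.

α = 10.317, β = 2.742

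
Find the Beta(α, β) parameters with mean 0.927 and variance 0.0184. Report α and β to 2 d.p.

α = 2.48, β = 0.20

Write ν = α+β; then α = μν and Var = μ(1−μ)/(ν+1).
ν = μ(1−μ)/Var − 1 = 0.067671/0.0184 − 1 = 2.6778.
α = 0.927·2.6778 = 2.48, β = 0.073·2.6778 = 0.20.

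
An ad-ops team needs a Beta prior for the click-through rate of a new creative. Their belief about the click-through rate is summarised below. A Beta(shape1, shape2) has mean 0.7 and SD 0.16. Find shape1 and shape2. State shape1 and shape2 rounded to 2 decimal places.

First σ² = 0.0256. Setting shape1 = μn, shape2 = (1−μ)n with n = shape1+shape2,
μ(1−μ)/(n+1) = 0.0256 ⇒ n+1 = 0.21/0.0256 = 8.2031 ⇒ n = 7.2031.
Hence shape1 = 0.7×7.2031 = 5.04, shape2 = 0.3×7.2031 = 2.16.

shape1 = 5.04, shape2 = 2.16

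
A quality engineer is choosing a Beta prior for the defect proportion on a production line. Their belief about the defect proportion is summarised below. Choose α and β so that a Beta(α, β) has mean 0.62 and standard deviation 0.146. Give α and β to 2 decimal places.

σ² = 0.146² = 0.021316.
With s = α+β, Var = μ(1−μ)/(s+1), so s+1 = (0.62×0.38)/0.021316 = 11.0527 and s = 10.0527.
α = μs = 6.23, β = (1−μ)s = 3.82.

α = 6.23, β = 3.82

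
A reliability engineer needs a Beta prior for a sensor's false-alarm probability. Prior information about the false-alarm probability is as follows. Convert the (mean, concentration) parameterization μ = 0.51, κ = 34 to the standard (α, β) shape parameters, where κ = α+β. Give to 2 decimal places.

Split κ in proportion μ : (1−μ): α = 0.51·34 = 17.34, β = 34 − 17.34 = 16.66.

α = 17.34, β = 16.66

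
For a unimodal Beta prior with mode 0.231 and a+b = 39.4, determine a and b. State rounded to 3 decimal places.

a = 9.639, b = 29.761

Mode = (a−1)/(κ−2) with κ = a+b, so a−1 = 0.231·37.4 = 8.639.
a = 9.639; b = κ − a = 29.761.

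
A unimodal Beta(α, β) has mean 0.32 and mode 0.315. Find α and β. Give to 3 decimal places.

α = 23.680, β = 50.320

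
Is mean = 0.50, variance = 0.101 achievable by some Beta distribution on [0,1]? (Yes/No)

Yes

For any Beta, Var(X) < E[X]·(1−E[X]).
Here μ(1−μ) = 0.50×0.50 = 0.2500, and 0.101 < 0.2500.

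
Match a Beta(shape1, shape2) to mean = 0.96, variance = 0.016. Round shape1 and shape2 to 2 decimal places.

Write ν = shape1+shape2; then shape1 = μν and Var = μ(1−μ)/(ν+1).
ν = μ(1−μ)/Var − 1 = 0.0384/0.016 − 1 = 1.4000.
shape1 = 0.96·1.4000 = 1.34, shape2 = 0.04·1.4000 = 0.06.

shape1 = 1.34, shape2 = 0.06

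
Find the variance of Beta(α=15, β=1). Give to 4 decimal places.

0.0034

α+β = 16 and αβ = 15, so Var = αβ/[(α+β)²(α+β+1)] = 15/4352 = 0.0034.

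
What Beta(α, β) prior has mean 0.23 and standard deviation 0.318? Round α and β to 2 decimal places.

α = 0.17, β = 0.58

First σ² = 0.101124. Setting α = μn, β = (1−μ)n with n = α+β,
μ(1−μ)/(n+1) = 0.101124 ⇒ n+1 = 0.1771/0.101124 = 1.7513 ⇒ n = 0.7513.
Hence α = 0.23×0.7513 = 0.17, β = 0.77×0.7513 = 0.58.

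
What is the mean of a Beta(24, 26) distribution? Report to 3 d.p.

0.480

E[X] = α/(α+β) = 24/50 = 0.480.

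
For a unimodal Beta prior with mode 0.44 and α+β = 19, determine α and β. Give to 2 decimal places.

For α,β>1 the mode is (α−1)/(α+β−2), so α = mode·(κ−2)+1 = 0.44×17+1 = 8.48.
And β = (1−mode)·(κ−2)+1 = 0.56×17+1 = 10.52.

α = 8.48, β = 10.52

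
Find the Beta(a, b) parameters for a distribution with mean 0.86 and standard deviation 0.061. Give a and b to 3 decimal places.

Variance = 0.061² = 0.003721. The moment-matching identity a+b = μ(1−μ)/Var − 1 gives
a+b = 0.1204/0.003721 − 1 = 31.3569, so a = μ·31.3569 = 26.967 and b = (1−μ)·31.3569 = 4.390.

a = 26.967, b = 4.390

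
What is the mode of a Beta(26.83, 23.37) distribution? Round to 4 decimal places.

The density x^(α−1)(1−x)^(β−1) is maximised at (α−1)/(α+β−2) = 25.83/48.20 = 0.5359.

0.5359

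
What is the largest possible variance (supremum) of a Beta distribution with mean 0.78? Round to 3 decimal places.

0.172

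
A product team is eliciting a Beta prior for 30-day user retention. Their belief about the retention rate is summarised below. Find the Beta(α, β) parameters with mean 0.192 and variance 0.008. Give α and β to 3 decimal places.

Let s = α+β. The Beta variance is μ(1−μ)/(s+1).
So s+1 = μ(1−μ)/σ² = (0.192×0.808)/0.008 = 0.155136/0.008 = 19.3920, giving s = 18.3920.
Then α = μs = 0.192×18.3920 = 3.531 and β = (1−μ)s = 0.808×18.3920 = 14.861.

α = 3.531, β = 14.861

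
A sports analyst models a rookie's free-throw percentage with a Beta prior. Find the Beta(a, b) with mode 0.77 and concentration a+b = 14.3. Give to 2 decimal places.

Since the density peak of Beta(a,b) is at (a−1)/(a+b−2),
a = 1 + 0.77(14.3−2) = 10.47 and b = 14.3 − 10.47 = 3.83.

a = 10.47, b = 3.83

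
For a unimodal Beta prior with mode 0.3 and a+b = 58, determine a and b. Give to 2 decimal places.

Mode = (a−1)/(κ−2) with κ = a+b, so a−1 = 0.3·56 = 16.80.
a = 17.80; b = κ − a = 40.20.

a = 17.80, b = 40.20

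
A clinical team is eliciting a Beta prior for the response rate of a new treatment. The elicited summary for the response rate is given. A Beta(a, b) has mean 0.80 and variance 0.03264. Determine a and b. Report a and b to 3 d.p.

Let s = a+b. The Beta variance is μ(1−μ)/(s+1).
So s+1 = μ(1−μ)/σ² = (0.80×0.20)/0.03264 = 0.1600/0.03264 = 4.9020, giving s = 3.9020.
Then a = μs = 0.80×3.9020 = 3.122 and b = (1−μ)s = 0.20×3.9020 = 0.780.

a = 3.122, b = 0.780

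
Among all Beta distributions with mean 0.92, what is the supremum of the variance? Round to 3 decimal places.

For fixed mean μ the Beta variance is μ(1−μ)/(α+β+1), increasing as α+β decreases.
Its least upper bound (not attained) is μ(1−μ) = 0.92·0.08 = 0.074.

0.074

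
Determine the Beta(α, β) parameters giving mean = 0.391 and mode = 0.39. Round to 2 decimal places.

Let s = α+β. Mean gives α = μs = 0.391s; mode gives (α−1)/(s−2) = 0.39.
Substituting: 0.391s − 1 = 0.39(s−2) = 0.39s − 0.78, so 0.001s = 0.22 and s = 220.0000.
Then α = 0.391×220.0000 = 86.02 and β = s−α = 133.98.

α = 86.02, β = 133.98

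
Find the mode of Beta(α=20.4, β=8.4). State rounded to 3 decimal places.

0.724

The density x^(α−1)(1−x)^(β−1) is maximised at (α−1)/(α+β−2) = 19.4/26.8 = 0.724.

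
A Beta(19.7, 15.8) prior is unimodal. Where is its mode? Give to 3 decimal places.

With α,β > 1, mode = (α−1)/(α+β−2) = 18.7/33.5 = 0.558.

0.558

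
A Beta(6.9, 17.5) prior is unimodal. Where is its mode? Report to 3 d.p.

With α,β > 1, mode = (α−1)/(α+β−2) = 5.9/22.4 = 0.263.

0.263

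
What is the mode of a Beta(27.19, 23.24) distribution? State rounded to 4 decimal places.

With α,β > 1, mode = (α−1)/(α+β−2) = 26.19/48.43 = 0.5408.

0.5408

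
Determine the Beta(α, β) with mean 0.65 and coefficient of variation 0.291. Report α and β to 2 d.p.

α = 3.48, β = 1.88

Var = (CV·μ)² = (0.291×0.65)² = 0.035778.
α+β = μ(1−μ)/Var − 1 = 0.2275/0.035778 − 1 = 5.3587.
Thus α = 0.65·5.3587 = 3.48 and β = 0.35·5.3587 = 1.88.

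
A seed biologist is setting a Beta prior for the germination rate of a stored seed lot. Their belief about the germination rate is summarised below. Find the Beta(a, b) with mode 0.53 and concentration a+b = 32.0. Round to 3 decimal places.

Since the density peak of Beta(a,b) is at (a−1)/(a+b−2),
a = 1 + 0.53(32.0−2) = 16.900 and b = 32.0 − 16.900 = 15.100.

a = 16.900, b = 15.100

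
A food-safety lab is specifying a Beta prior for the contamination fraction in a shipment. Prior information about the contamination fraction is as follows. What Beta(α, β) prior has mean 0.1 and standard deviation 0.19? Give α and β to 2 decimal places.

α = 0.15, β = 1.34

σ² = 0.19² = 0.0361.
With s = α+β, Var = μ(1−μ)/(s+1), so s+1 = (0.1×0.9)/0.0361 = 2.4931 and s = 1.4931.
α = μs = 0.15, β = (1−μ)s = 1.34.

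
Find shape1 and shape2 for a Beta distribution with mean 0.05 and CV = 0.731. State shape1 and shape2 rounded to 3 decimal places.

shape1 = 1.728, shape2 = 32.829

σ = CV·μ = 0.731×0.05 = 0.03655, so σ² = 0.001336.
s+1 = μ(1−μ)/σ² = 0.0475/0.001336 = 35.5565, so s = shape1+shape2 = 34.5565.
shape1 = μs = 1.728, shape2 = (1−μ)s = 32.829.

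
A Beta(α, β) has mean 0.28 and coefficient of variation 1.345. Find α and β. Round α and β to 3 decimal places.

Var = (CV·μ)² = (1.345×0.28)² = 0.141828.
α+β = μ(1−μ)/Var − 1 = 0.2016/0.141828 − 1 = 0.4214.
Thus α = 0.28·0.4214 = 0.118 and β = 0.72·0.4214 = 0.303.

α = 0.118, β = 0.303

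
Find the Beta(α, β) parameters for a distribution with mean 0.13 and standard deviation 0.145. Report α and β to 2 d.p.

α = 0.57, β = 3.81

σ² = 0.145² = 0.021025.
With s = α+β, Var = μ(1−μ)/(s+1), so s+1 = (0.13×0.87)/0.021025 = 5.3793 and s = 4.3793.
α = μs = 0.57, β = (1−μ)s = 3.81.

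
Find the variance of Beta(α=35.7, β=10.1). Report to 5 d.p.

0.00367

α+β = 45.8 and αβ = 360.57, so Var = αβ/[(α+β)²(α+β+1)] = 360.57/98169.552 = 0.00367.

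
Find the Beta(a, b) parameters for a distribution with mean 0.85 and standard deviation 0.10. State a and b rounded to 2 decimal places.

First σ² = 0.0100. Setting a = μn, b = (1−μ)n with n = a+b,
μ(1−μ)/(n+1) = 0.0100 ⇒ n+1 = 0.1275/0.0100 = 12.7500 ⇒ n = 11.7500.
Hence a = 0.85×11.7500 = 9.99, b = 0.15×11.7500 = 1.76.

a = 9.99, b = 1.76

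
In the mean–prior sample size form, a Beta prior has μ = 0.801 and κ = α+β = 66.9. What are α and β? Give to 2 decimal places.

Split κ in proportion μ : (1−μ): α = 0.801·66.9 = 53.59, β = 66.9 − 53.59 = 13.31.

α = 53.59, β = 13.31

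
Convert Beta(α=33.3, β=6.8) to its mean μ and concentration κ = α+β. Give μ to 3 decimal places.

μ = 0.830, κ = 40.1

κ = α+β = 33.3+6.8 = 40.1; μ = α/κ = 33.3/40.1 = 0.830.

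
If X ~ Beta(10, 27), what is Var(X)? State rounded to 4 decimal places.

α+β = 37 and αβ = 270, so Var = αβ/[(α+β)²(α+β+1)] = 270/52022 = 0.0052.

0.0052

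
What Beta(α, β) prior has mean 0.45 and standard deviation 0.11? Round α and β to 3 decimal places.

First σ² = 0.0121. Setting α = μn, β = (1−μ)n with n = α+β,
μ(1−μ)/(n+1) = 0.0121 ⇒ n+1 = 0.2475/0.0121 = 20.4545 ⇒ n = 19.4545.
Hence α = 0.45×19.4545 = 8.755, β = 0.55×19.4545 = 10.700.

α = 8.755, β = 10.700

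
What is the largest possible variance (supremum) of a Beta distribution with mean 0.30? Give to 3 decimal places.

Var = μ(1−μ)/(α+β+1), which approaches μ(1−μ) as α+β → 0.
So the supremum is μ(1−μ) = 0.30×0.70 = 0.210.

0.210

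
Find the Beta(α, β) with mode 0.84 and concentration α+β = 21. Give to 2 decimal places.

Since the density peak of Beta(α,β) is at (α−1)/(α+β−2),
α = 1 + 0.84(21−2) = 16.96 and β = 21 − 16.96 = 4.04.

α = 16.96, β = 4.04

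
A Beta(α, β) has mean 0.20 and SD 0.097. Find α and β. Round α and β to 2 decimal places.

First σ² = 0.009409. Setting α = μn, β = (1−μ)n with n = α+β,
μ(1−μ)/(n+1) = 0.009409 ⇒ n+1 = 0.1600/0.009409 = 17.0050 ⇒ n = 16.0050.
Hence α = 0.20×16.0050 = 3.20, β = 0.80×16.0050 = 12.80.

α = 3.20, β = 12.80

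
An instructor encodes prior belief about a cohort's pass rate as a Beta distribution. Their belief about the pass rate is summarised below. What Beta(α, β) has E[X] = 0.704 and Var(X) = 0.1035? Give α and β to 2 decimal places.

By moment matching, α+β = μ(1−μ)/σ² − 1 = (0.704·0.296)/0.1035 − 1 = 2.0134 − 1 = 1.0134.
Since α/(α+β) = μ, α = 0.704·1.0134 = 0.71 and β = 0.296·1.0134 = 0.30.

α = 0.71, β = 0.30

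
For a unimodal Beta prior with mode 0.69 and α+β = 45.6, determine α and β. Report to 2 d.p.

α = 31.08, β = 14.52

Mode = (α−1)/(κ−2) with κ = α+β, so α−1 = 0.69·43.6 = 30.08.
α = 31.08; β = κ − α = 14.52.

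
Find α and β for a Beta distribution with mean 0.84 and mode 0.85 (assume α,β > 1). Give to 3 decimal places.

With s = α+β: μ = α/s and mode = (α−1)/(s−2). Eliminating α = μs,
μs − 1 = m(s−2) ⇒ s(μ−m) = 1−2m ⇒ s = -0.70/-0.01 = 70.0000.
So α = μs = 58.800, β = (1−μ)s = 11.200.

α = 58.800, β = 11.200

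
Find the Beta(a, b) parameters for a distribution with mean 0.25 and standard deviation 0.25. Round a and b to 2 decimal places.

First σ² = 0.0625. Setting a = μn, b = (1−μ)n with n = a+b,
μ(1−μ)/(n+1) = 0.0625 ⇒ n+1 = 0.1875/0.0625 = 3.0000 ⇒ n = 2.0000.
Hence a = 0.25×2.0000 = 0.50, b = 0.75×2.0000 = 1.50.

a = 0.50, b = 1.50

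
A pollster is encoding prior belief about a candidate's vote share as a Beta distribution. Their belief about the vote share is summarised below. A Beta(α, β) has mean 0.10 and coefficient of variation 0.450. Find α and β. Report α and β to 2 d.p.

α = 4.34, β = 39.10

σ = CV·μ = 0.450×0.10 = 0.04500, so σ² = 0.002025.
s+1 = μ(1−μ)/σ² = 0.0900/0.002025 = 44.4444, so s = α+β = 43.4444.
α = μs = 4.34, β = (1−μ)s = 39.10.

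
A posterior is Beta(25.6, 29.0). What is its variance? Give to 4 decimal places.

0.0045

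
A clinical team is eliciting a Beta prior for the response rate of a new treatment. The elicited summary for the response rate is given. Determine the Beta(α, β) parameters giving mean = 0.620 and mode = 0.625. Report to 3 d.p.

α = 31.000, β = 19.000

With s = α+β: μ = α/s and mode = (α−1)/(s−2). Eliminating α = μs,
μs − 1 = m(s−2) ⇒ s(μ−m) = 1−2m ⇒ s = -0.250/-0.005 = 50.0000.
So α = μs = 31.000, β = (1−μ)s = 19.000.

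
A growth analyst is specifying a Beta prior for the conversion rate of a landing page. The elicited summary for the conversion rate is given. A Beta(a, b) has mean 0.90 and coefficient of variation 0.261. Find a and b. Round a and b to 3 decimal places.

a = 0.568, b = 0.063

Var = (CV·μ)² = (0.261×0.90)² = 0.055178.
a+b = μ(1−μ)/Var − 1 = 0.0900/0.055178 − 1 = 0.6311.
Thus a = 0.90·0.6311 = 0.568 and b = 0.10·0.6311 = 0.063.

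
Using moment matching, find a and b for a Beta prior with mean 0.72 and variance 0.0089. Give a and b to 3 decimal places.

a = 15.589, b = 6.062

By moment matching, a+b = μ(1−μ)/σ² − 1 = (0.72·0.28)/0.0089 − 1 = 22.6517 − 1 = 21.6517.
Since a/(a+b) = μ, a = 0.72·21.6517 = 15.589 and b = 0.28·21.6517 = 6.062.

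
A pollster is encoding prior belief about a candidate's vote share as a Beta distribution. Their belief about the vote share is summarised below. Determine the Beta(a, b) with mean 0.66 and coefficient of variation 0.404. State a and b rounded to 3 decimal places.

σ = CV·μ = 0.404×0.66 = 0.26664, so σ² = 0.071097.
s+1 = μ(1−μ)/σ² = 0.2244/0.071097 = 3.1563, so s = a+b = 2.1563.
a = μs = 1.423, b = (1−μ)s = 0.733.

a = 1.423, b = 0.733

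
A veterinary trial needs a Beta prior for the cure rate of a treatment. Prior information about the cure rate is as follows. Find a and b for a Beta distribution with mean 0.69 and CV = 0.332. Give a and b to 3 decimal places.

a = 2.122, b = 0.954

σ = CV·μ = 0.332×0.69 = 0.22908, so σ² = 0.052478.
s+1 = μ(1−μ)/σ² = 0.2139/0.052478 = 4.0760, so s = a+b = 3.0760.
a = μs = 2.122, b = (1−μ)s = 0.954.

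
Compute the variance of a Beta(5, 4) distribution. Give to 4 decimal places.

Var = αβ/[(α+β)²(α+β+1)] = (5×4)/(9²×10) = 20/810 = 0.0247.

0.0247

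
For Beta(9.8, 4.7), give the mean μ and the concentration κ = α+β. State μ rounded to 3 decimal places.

κ = α+β = 9.8+4.7 = 14.5; μ = α/κ = 9.8/14.5 = 0.676.

μ = 0.676, κ = 14.5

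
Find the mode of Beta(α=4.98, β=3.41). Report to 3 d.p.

0.623

With α,β > 1, mode = (α−1)/(α+β−2) = 3.98/6.39 = 0.623.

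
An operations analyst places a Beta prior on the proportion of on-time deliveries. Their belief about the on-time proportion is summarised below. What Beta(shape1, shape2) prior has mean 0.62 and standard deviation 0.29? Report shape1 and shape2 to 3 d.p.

First σ² = 0.0841. Setting shape1 = μn, shape2 = (1−μ)n with n = shape1+shape2,
μ(1−μ)/(n+1) = 0.0841 ⇒ n+1 = 0.2356/0.0841 = 2.8014 ⇒ n = 1.8014.
Hence shape1 = 0.62×1.8014 = 1.117, shape2 = 0.38×1.8014 = 0.685.

shape1 = 1.117, shape2 = 0.685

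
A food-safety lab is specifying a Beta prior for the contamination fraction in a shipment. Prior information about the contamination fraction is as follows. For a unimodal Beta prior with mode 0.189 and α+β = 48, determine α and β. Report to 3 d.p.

Mode = (α−1)/(κ−2) with κ = α+β, so α−1 = 0.189·46 = 8.694.
α = 9.694; β = κ − α = 38.306.

α = 9.694, β = 38.306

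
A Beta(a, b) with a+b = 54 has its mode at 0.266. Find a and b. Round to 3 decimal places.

Mode = (a−1)/(κ−2) with κ = a+b, so a−1 = 0.266·52 = 13.832.
a = 14.832; b = κ − a = 39.168.

a = 14.832, b = 39.168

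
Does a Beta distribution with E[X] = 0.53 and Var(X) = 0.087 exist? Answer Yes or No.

The Beta variance bound is σ² < μ(1−μ).
Here μ(1−μ) = 0.53×0.47 = 0.2491, and 0.087 < 0.2491.

Yes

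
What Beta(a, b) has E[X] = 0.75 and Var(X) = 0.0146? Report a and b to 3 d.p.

Let s = a+b. The Beta variance is μ(1−μ)/(s+1).
So s+1 = μ(1−μ)/σ² = (0.75×0.25)/0.0146 = 0.1875/0.0146 = 12.8425, giving s = 11.8425.
Then a = μs = 0.75×11.8425 = 8.882 and b = (1−μ)s = 0.25×11.8425 = 2.961.

a = 8.882, b = 2.961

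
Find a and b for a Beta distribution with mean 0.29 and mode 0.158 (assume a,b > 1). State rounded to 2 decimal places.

a = 1.50, b = 3.68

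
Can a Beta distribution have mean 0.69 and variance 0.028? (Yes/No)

Yes

A Beta with mean μ has variance μ(1−μ)/(α+β+1) < μ(1−μ).
Here μ(1−μ) = 0.69×0.31 = 0.2139, and 0.028 < 0.2139.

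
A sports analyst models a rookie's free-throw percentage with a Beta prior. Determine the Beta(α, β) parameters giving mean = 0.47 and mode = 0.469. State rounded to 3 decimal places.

Let s = α+β. Mean gives α = μs = 0.47s; mode gives (α−1)/(s−2) = 0.469.
Substituting: 0.47s − 1 = 0.469(s−2) = 0.469s − 0.938, so 0.001s = 0.062 and s = 62.0000.
Then α = 0.47×62.0000 = 29.140 and β = s−α = 32.860.

α = 29.140, β = 32.860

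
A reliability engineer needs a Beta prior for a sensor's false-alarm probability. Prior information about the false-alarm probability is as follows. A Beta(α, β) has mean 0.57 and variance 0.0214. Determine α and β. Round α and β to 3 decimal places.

α = 5.958, β = 4.495

Write ν = α+β; then α = μν and Var = μ(1−μ)/(ν+1).
ν = μ(1−μ)/Var − 1 = 0.2451/0.0214 − 1 = 10.4533.
α = 0.57·10.4533 = 5.958, β = 0.43·10.4533 = 4.495.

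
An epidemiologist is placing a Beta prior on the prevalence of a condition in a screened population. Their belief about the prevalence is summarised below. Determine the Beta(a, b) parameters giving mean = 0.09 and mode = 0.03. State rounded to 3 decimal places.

a = 1.410, b = 14.257

Let s = a+b. Mean gives a = μs = 0.09s; mode gives (a−1)/(s−2) = 0.03.
Substituting: 0.09s − 1 = 0.03(s−2) = 0.03s − 0.06, so 0.06s = 0.94 and s = 15.6667.
Then a = 0.09×15.6667 = 1.410 and b = s−a = 14.257.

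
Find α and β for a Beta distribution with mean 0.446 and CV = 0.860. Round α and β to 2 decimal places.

α = 0.30, β = 0.38

Var = (CV·μ)² = (0.860×0.446)² = 0.147118.
α+β = μ(1−μ)/Var − 1 = 0.247084/0.147118 − 1 = 0.6795.
Thus α = 0.446·0.6795 = 0.30 and β = 0.554·0.6795 = 0.38.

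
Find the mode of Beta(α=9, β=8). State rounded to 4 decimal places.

0.5333

With α,β > 1, mode = (α−1)/(α+β−2) = 8/15 = 0.5333.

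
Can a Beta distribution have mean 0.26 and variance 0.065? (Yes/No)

The Beta variance bound is σ² < μ(1−μ).
Here μ(1−μ) = 0.26×0.74 = 0.1924, and 0.065 < 0.1924.

Yes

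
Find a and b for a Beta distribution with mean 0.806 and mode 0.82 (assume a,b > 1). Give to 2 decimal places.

With s = a+b: μ = a/s and mode = (a−1)/(s−2). Eliminating a = μs,
μs − 1 = m(s−2) ⇒ s(μ−m) = 1−2m ⇒ s = -0.64/-0.014 = 45.7143.
So a = μs = 36.85, b = (1−μ)s = 8.87.

a = 36.85, b = 8.87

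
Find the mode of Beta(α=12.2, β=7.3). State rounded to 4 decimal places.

The density x^(α−1)(1−x)^(β−1) is maximised at (α−1)/(α+β−2) = 11.2/17.5 = 0.6400.

0.6400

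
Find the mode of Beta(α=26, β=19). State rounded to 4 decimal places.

The density x^(α−1)(1−x)^(β−1) is maximised at (α−1)/(α+β−2) = 25/43 = 0.5814.

0.5814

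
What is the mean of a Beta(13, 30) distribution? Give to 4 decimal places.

The Beta mean is α/(α+β) = 13/(13+30) = 0.3023.

0.3023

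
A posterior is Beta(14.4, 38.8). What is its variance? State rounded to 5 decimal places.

μ = 14.4/53.2 = 0.270677; Var = μ(1−μ)/(α+β+1) = 0.1974108/54.2 = 0.00364.

0.00364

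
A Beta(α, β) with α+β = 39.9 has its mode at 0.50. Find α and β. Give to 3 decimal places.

For α,β>1 the mode is (α−1)/(α+β−2), so α = mode·(κ−2)+1 = 0.50×37.9+1 = 19.950.
And β = (1−mode)·(κ−2)+1 = 0.50×37.9+1 = 19.950.

α = 19.950, β = 19.950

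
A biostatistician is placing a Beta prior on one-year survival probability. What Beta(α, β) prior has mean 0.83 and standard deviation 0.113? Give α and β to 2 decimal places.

σ² = 0.113² = 0.012769.
With s = α+β, Var = μ(1−μ)/(s+1), so s+1 = (0.83×0.17)/0.012769 = 11.0502 and s = 10.0502.
α = μs = 8.34, β = (1−μ)s = 1.71.

α = 8.34, β = 1.71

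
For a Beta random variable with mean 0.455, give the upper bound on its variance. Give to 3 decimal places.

0.248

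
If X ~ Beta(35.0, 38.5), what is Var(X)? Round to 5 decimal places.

α+β = 73.5 and αβ = 1347.50, so Var = αβ/[(α+β)²(α+β+1)] = 1347.50/402467.625 = 0.00335.

0.00335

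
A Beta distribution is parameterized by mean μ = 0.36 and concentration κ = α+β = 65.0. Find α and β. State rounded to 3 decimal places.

α = μκ = 0.36×65.0 = 23.400 and β = (1−μ)κ = 0.64×65.0 = 41.600.

α = 23.400, β = 41.600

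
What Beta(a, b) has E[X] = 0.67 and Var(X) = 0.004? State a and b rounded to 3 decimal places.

a = 36.364, b = 17.911

Let s = a+b. The Beta variance is μ(1−μ)/(s+1).
So s+1 = μ(1−μ)/σ² = (0.67×0.33)/0.004 = 0.2211/0.004 = 55.2750, giving s = 54.2750.
Then a = μs = 0.67×54.2750 = 36.364 and b = (1−μ)s = 0.33×54.2750 = 17.911.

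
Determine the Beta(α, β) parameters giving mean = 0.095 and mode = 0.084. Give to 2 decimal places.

Let s = α+β. Mean gives α = μs = 0.095s; mode gives (α−1)/(s−2) = 0.084.
Substituting: 0.095s − 1 = 0.084(s−2) = 0.084s − 0.168, so 0.011s = 0.832 and s = 75.6364.
Then α = 0.095×75.6364 = 7.19 and β = s−α = 68.45.

α = 7.19, β = 68.45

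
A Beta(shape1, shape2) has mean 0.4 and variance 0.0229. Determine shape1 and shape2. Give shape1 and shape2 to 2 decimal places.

By moment matching, shape1+shape2 = μ(1−μ)/σ² − 1 = (0.4·0.6)/0.0229 − 1 = 10.4803 − 1 = 9.4803.
Since shape1/(shape1+shape2) = μ, shape1 = 0.4·9.4803 = 3.79 and shape2 = 0.6·9.4803 = 5.69.

shape1 = 3.79, shape2 = 5.69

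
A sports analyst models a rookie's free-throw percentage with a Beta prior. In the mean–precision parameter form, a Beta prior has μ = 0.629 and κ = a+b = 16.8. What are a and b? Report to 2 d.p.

Split κ in proportion μ : (1−μ): a = 0.629·16.8 = 10.57, b = 16.8 − 10.57 = 6.23.

a = 10.57, b = 6.23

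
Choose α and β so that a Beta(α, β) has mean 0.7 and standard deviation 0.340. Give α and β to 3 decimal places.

α = 0.572, β = 0.245

Variance = 0.340² = 0.115600. The moment-matching identity α+β = μ(1−μ)/Var − 1 gives
α+β = 0.21/0.115600 − 1 = 0.8166, so α = μ·0.8166 = 0.572 and β = (1−μ)·0.8166 = 0.245.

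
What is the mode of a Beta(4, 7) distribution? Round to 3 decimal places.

0.333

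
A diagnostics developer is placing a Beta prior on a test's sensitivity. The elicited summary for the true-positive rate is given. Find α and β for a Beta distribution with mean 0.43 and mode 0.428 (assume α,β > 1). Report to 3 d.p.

With s = α+β: μ = α/s and mode = (α−1)/(s−2). Eliminating α = μs,
μs − 1 = m(s−2) ⇒ s(μ−m) = 1−2m ⇒ s = 0.144/0.002 = 72.0000.
So α = μs = 30.960, β = (1−μ)s = 41.040.

α = 30.960, β = 41.040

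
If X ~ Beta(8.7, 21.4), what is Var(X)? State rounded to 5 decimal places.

0.00661

α+β = 30.1 and αβ = 186.18, so Var = αβ/[(α+β)²(α+β+1)] = 186.18/28176.911 = 0.00661.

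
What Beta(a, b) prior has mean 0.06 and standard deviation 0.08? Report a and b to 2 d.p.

Variance = 0.08² = 0.0064. The moment-matching identity a+b = μ(1−μ)/Var − 1 gives
a+b = 0.0564/0.0064 − 1 = 7.8125, so a = μ·7.8125 = 0.47 and b = (1−μ)·7.8125 = 7.34.

a = 0.47, b = 7.34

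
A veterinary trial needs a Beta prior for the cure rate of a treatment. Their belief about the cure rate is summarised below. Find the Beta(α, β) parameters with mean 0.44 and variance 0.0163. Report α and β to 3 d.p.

α = 6.211, β = 7.905

Write ν = α+β; then α = μν and Var = μ(1−μ)/(ν+1).
ν = μ(1−μ)/Var − 1 = 0.2464/0.0163 − 1 = 14.1166.
α = 0.44·14.1166 = 6.211, β = 0.56·14.1166 = 7.905.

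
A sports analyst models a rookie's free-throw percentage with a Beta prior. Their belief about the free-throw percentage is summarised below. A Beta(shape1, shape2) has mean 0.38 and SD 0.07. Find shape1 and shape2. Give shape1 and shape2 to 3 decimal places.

shape1 = 17.891, shape2 = 29.191

σ² = 0.07² = 0.0049.
With s = shape1+shape2, Var = μ(1−μ)/(s+1), so s+1 = (0.38×0.62)/0.0049 = 48.0816 and s = 47.0816.
shape1 = μs = 17.891, shape2 = (1−μ)s = 29.191.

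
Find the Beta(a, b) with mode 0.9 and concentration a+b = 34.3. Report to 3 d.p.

For a,b>1 the mode is (a−1)/(a+b−2), so a = mode·(κ−2)+1 = 0.9×32.3+1 = 30.070.
And b = (1−mode)·(κ−2)+1 = 0.1×32.3+1 = 4.230.

a = 30.070, b = 4.230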